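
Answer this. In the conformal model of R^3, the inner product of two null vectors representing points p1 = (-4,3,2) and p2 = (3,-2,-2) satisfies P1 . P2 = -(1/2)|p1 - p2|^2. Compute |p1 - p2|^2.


p1 - p2 = (-7, 5, 4)
|p1 - p2|^2 = (-7)^2 + 5^2 + 4^2
= 49 + 25 + 16
= 90


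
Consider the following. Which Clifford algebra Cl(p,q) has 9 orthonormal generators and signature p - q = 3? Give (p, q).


We need p + q = 9 and p - q = 3.
Adding: 2p = 9 + 3 = 12, so p = 6.
Then q = 9 - 6 = 3.
(p, q) = (6, 3)


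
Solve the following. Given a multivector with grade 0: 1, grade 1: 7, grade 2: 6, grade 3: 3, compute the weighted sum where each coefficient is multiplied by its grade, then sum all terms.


Grade-weighted sum = sum of grade_k * coefficient_k
0*1 = 0
1*7 = 7
2*6 = 12
3*3 = 9
Total = 0 + 7 + 12 + 9 = 28


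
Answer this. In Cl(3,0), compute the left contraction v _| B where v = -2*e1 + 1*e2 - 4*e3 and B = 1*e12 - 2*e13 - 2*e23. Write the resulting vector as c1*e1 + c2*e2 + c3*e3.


Left contraction v _| B = <vB>_1 (grade-1 part of the geometric product vB).
Using e1_|e12 = e2, e2_|e12 = -e1, e1_|e13 = e3, e3_|e13 = -e1, e2_|e23 = e3, e3_|e23 = -e2:
e1 coeff: -v2*b12 - v3*b13 = -(1)*(1) - (-4)*(-2) = -9
e2 coeff: v1*b12 - v3*b23 = (-2)*(1) - (-4)*(-2) = -10
e3 coeff: v1*b13 + v2*b23 = (-2)*(-2) + (1)*(-2) = 2
v _| B = -9*e1 - 10*e2 + 2*e3


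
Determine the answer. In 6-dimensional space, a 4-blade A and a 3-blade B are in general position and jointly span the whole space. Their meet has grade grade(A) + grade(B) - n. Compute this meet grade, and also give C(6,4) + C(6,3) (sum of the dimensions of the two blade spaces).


Meet grade = grade(A) + grade(B) - n
= 4 + 3 - 6 = 1
C(6,4) = 15
C(6,3) = 20
dim_A + dim_B = 15 + 20 = 35


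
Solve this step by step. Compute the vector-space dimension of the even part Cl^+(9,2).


Even subalgebra dimension = 2^(n-1)
n = 9 + 2 = 11
2^(11 - 1) = 2^10 = 1024
Verification: sum of C(11,k) for even k = 1 + 55 + 330 + 462 + 165 + 11 = 1024
Result = 1024


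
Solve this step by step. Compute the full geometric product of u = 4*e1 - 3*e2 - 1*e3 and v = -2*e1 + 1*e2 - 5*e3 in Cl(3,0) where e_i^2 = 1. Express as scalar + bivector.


In Cl(3,0): e_i^2 = 1, e_ie_j = -e_je_i for i != j.
Scalar part = u . v = 4*(-2) + (-3)*1 + (-1)*(-5)
= -8 + (-3) + 5 = -6
e12 coeff = 4*1 - (-3)*(-2) = 4 - 6 = -2
e13 coeff = 4*(-5) - (-1)*(-2) = -20 - 2 = -22
e23 coeff = (-3)*(-5) - (-1)*1 = 15 - (-1) = 16
uv = -6 - 2*e12 - 22*e13 + 16*e23


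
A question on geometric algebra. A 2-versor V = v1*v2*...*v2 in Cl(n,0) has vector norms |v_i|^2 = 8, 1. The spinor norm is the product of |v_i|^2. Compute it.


Spinor norm N(V) = |v1|^2 * |v2|^2 * ... * |v2|^2
= 8 * 1
Running product: 8, 8
N(V) = 8


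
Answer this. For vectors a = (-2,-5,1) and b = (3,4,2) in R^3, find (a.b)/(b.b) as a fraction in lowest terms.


Projection coefficient = (a . b) / (b . b)
a . b = (-2)*3 + (-5)*4 + 1*2
= -6 + (-20) + 2 = -24
b . b = 3^2 + 4^2 + 2^2
= 9 + 16 + 4 = 29
Coefficient = -24/29
In lowest terms: -24/29


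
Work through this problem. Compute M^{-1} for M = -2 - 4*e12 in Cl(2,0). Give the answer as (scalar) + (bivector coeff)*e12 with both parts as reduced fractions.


M = -2 - 4*e12, where e12^2 = -1.
Since M commutes with its reverse ~M = a - b*e12, M * ~M = a^2 - b^2*e12^2 = a^2 + b^2.
So M^{-1} = ~M / (a^2 + b^2) = (a - b*e12)/(a^2 + b^2).
a^2 + b^2 = 4 + 16 = 20
Scalar part = -2/20 = -1/10
Bivector coeff = 4/20 = 1/5
M^{-1} = -1/10 + 1/5*e12


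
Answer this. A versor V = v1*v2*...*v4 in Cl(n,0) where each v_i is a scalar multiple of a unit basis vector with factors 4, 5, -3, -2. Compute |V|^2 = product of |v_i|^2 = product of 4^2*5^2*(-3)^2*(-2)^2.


Each vector v_i has |v_i|^2 = s_i^2
Squared scales: 4^2 = 16, 5^2 = 25, (-3)^2 = 9, (-2)^2 = 4
|V|^2 = 16 * 25 * 9 * 4
= 14400


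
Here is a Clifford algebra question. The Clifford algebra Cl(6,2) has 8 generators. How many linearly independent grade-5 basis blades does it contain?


Number of grade-k basis blades in Cl(p,q) with n = p + q is C(n, k).
n = 6 + 2 = 8
C(8, 5) = 8! / (5! * 3!)
= 40320 / (120 * 6)
= 56


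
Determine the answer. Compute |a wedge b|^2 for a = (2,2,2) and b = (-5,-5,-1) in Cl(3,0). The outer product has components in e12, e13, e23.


a wedge b = (a1*b2 - a2*b1)*e12 + (a1*b3 - a3*b1)*e13 + (a2*b3 - a3*b2)*e23
e12 coeff: 2*(-5) - 2*(-5) = -10 - (-10) = 0
e13 coeff: 2*(-1) - 2*(-5) = -2 - (-10) = 8
e23 coeff: 2*(-1) - 2*(-5) = -2 - (-10) = 8
|a wedge b|^2 = 0^2 + 8^2 + 8^2
= 0 + 64 + 64
= 128


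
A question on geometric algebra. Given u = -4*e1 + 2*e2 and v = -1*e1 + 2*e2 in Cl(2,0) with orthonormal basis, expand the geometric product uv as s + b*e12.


Expand: (-4*e1 + 2*e2)(-1*e1 + 2*e2)
= (-4)*(-1)*e1e1 + (-4)*2*e1e2 + 2*(-1)*e2e1 + 2*2*e2e2
Using e1^2 = e2^2 = 1, e2e1 = -e1e2:
Scalar part s = (-4)*(-1) + 2*2 = 4 + 4 = 8
Bivector part b = (-4)*2 - 2*(-1) = -8 - (-2) = -6
uv = 8 - 6*e12


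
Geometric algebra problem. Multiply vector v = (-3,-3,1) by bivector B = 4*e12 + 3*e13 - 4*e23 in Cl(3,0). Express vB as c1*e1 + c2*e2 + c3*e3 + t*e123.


vB has grade-1 (vector) and grade-3 (trivector) parts: vB = (v _| B) + (v ^ B).
Vector part <vB>_1:
  e1: -v2*b12 - v3*b13 = -(-3)*(4) - (1)*(3) = 9
  e2: v1*b12 - v3*b23 = (-3)*(4) - (1)*(-4) = -8
  e3: v1*b13 + v2*b23 = (-3)*(3) + (-3)*(-4) = 3
Trivector part <vB>_3:
  e123: v1*b23 - v2*b13 + v3*b12 = (-3)*(-4) - (-3)*(3) + (1)*(4) = 25
vB = 9*e1 - 8*e2 + 3*e3 + 25*e123


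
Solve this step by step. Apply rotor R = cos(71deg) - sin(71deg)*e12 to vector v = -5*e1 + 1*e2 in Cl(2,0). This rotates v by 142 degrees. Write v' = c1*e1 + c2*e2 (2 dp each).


Rotor R = cos(71deg) - sin(71deg)*e12
Rotation angle theta = 2 * 71 = 142 degrees
v' = R*v*~R rotates v by theta.
cos(142deg) = -0.7880, sin(142deg) = 0.6157
v'_1 = -5*cos(142deg) - 1*sin(142deg)
= -5*(-0.7880) - 1*0.6157
= 3.32
v'_2 = -5*sin(142deg) + 1*cos(142deg)
= -5*0.6157 + 1*(-0.7880)
= -3.87
v' = 3.32*e1 - 3.87*e2


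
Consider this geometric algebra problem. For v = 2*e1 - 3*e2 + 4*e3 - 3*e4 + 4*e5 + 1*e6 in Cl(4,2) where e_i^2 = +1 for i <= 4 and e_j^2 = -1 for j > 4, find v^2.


v^2 = sum of c_i^2 * e_i^2
Positive signature terms (e_i^2 = +1): 2^2 + (-3)^2 + 4^2 + (-3)^2 = 38
Negative signature terms (e_j^2 = -1): 4^2 + 1^2 = 17
v^2 = 38 - 17 = 21


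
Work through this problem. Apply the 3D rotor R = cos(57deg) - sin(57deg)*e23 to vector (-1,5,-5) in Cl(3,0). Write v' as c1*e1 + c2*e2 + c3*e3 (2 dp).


Rotor R = cos(57deg) - sin(57deg)*e23
Rotation angle theta = 2 * 57 = 114 degrees in the e23 plane (e2 -> e3).
The component perpendicular to the plane (e1) is invariant: v'_1 = v1 = -1.00
cos(114deg) = -0.4067, sin(114deg) = 0.9135
v'_2 = v2*cos(theta) - v3*sin(theta) = 5*(-0.4067) - (-5)*0.9135 = 2.53
v'_3 = v2*sin(theta) + v3*cos(theta) = 5*0.9135 + (-5)*(-0.4067) = 6.60
v' = -1.00*e1 + 2.53*e2 + 6.60*e3


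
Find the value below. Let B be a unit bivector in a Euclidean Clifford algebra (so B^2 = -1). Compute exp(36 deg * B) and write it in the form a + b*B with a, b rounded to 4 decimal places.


For a unit bivector B with B^2 = -1, the exponential series gives
e^(theta*B) = cos(theta) + sin(theta)*B (the GA analogue of Euler's formula).
theta = 36 degrees = 0.628319 rad
cos(36 deg) = 0.8090
sin(36 deg) = 0.5878
exp(theta*B) = 0.8090 + 0.5878*B


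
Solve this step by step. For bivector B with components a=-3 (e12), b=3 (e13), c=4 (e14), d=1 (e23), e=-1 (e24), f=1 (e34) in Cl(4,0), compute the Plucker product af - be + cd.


Plucker relation: af - be + cd
a*f = (-3)*1 = -3
b*e = 3*(-1) = -3
c*d = 4*1 = 4
af - be + cd = -3 - (-3) + 4
= 4


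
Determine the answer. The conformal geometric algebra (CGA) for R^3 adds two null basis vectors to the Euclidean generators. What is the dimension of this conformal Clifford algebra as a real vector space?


The conformal model of R^3 uses Cl(4,1): the 3 Euclidean generators plus two extra orthogonal generators e+ (e+^2 = +1) and e- (e-^2 = -1), from which the null vectors e0, einf are built.
Number of generators m = 3 + 2 = 5.
dim Cl(p,q) = 2^m = 2^5 = 32


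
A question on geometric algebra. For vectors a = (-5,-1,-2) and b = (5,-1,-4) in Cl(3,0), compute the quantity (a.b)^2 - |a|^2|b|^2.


a . b = (-5)*5 + (-1)*(-1) + (-2)*(-4)
= -25 + 1 + 8 = -16
|a|^2 = (-5)^2 + (-1)^2 + (-2)^2 = 30
|b|^2 = 5^2 + (-1)^2 + (-4)^2 = 42
(a.b)^2 = (-16)^2 = 256
|a|^2 * |b|^2 = 30 * 42 = 1260
Result = 256 - 1260 = -1004


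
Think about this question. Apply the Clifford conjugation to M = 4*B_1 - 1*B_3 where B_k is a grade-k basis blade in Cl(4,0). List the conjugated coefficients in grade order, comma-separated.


Clifford conjugate sign for grade k: (-1)^(k(k+1)/2)
Grade 1: (-1)^(1*2/2) = (-1)^1 = -1, coeff 4 -> -4
Grade 3: (-1)^(3*4/2) = (-1)^6 = 1, coeff -1 -> -1
Conjugated coefficients: -4, -1


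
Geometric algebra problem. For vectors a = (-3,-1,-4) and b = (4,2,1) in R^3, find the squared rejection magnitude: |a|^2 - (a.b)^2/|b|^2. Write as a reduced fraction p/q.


|a|^2 = (-3)^2 + (-1)^2 + (-4)^2 = 26
|b|^2 = 4^2 + 2^2 + 1^2 = 21
a . b = (-3)*4 + (-1)*2 + (-4)*1 = -18
(a.b)^2 = (-18)^2 = 324
|rej|^2 = 26 - 324/21
= (546 - 324)/21
= 222/21
In lowest terms: 74/7


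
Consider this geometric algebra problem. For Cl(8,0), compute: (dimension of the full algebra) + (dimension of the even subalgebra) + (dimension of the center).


n = 8 + 0 = 8
Total dim = 2^8 = 256
Even subalgebra dim = 2^7 = 128
n is even, so center dim = 1
Sum = 256 + 128 + 1 = 385


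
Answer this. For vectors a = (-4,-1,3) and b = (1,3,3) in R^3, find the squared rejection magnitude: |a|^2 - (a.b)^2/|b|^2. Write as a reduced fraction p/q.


|a|^2 = (-4)^2 + (-1)^2 + 3^2 = 26
|b|^2 = 1^2 + 3^2 + 3^2 = 19
a . b = (-4)*1 + (-1)*3 + 3*3 = 2
(a.b)^2 = 2^2 = 4
|rej|^2 = 26 - 4/19
= (494 - 4)/19
= 490/19
In lowest terms: 490/19


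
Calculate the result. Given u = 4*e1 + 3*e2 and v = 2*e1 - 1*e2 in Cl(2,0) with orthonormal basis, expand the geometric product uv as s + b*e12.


Expand: (4*e1 + 3*e2)(2*e1 - 1*e2)
= 4*2*e1e1 + 4*(-1)*e1e2 + 3*2*e2e1 + 3*(-1)*e2e2
Using e1^2 = e2^2 = 1, e2e1 = -e1e2:
Scalar part s = 4*2 + 3*(-1) = 8 + (-3) = 5
Bivector part b = 4*(-1) - 3*2 = -4 - 6 = -10
uv = 5 - 10*e12


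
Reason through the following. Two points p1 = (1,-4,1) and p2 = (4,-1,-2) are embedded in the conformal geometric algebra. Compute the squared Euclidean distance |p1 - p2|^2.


p1 - p2 = (-3, -3, 3)
|p1 - p2|^2 = (-3)^2 + (-3)^2 + 3^2
= 9 + 9 + 9
= 27


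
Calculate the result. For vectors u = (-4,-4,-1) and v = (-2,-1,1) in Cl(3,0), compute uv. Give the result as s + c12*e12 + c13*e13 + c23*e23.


In Cl(3,0): e_i^2 = 1, e_ie_j = -e_je_i for i != j.
Scalar part = u . v = (-4)*(-2) + (-4)*(-1) + (-1)*1
= 8 + 4 + (-1) = 11
e12 coeff = (-4)*(-1) - (-4)*(-2) = 4 - 8 = -4
e13 coeff = (-4)*1 - (-1)*(-2) = -4 - 2 = -6
e23 coeff = (-4)*1 - (-1)*(-1) = -4 - 1 = -5
uv = 11 - 4*e12 - 6*e13 - 5*e23


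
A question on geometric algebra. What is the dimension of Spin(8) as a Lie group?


Spin(n) double-covers SO(n); both have Lie algebra so(n) of dimension n(n-1)/2.
n = 8
n(n-1) = 8 * 7 = 56
dim Spin(8) = 56/2 = 28


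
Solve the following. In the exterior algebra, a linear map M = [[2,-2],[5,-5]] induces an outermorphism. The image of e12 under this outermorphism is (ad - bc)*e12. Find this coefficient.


The outermorphism of a linear map f sends e1^e2 to f(e1)^f(e2).
f(e1) = 2*e1 + 5*e2
f(e2) = -2*e1 - 5*e2
f(e1) ^ f(e2) = (2*e1 + 5*e2) ^ (-2*e1 - 5*e2)
= 2*(-5)*e12 + 5*(-2)*e21
= (-10 - (-10))*e12
= 0*e12
Coefficient = 0


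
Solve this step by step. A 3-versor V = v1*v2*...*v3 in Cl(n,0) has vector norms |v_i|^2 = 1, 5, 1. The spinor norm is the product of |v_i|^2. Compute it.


Spinor norm N(V) = |v1|^2 * |v2|^2 * ... * |v3|^2
= 1 * 5 * 1
Running product: 1, 5, 5
N(V) = 5


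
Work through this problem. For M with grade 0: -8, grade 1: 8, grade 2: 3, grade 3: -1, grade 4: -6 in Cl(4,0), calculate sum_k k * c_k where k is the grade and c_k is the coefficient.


Grade-weighted sum = sum of grade_k * coefficient_k
0*(-8) = 0
1*8 = 8
2*3 = 6
3*(-1) = -3
4*(-6) = -24
Total = 0 + 8 + 6 + (-3) + (-24) = -13


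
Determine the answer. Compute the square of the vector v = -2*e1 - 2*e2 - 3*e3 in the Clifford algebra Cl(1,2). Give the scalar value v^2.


v^2 = sum of c_i^2 * e_i^2
Positive signature terms (e_i^2 = +1): (-2)^2 = 4
Negative signature terms (e_j^2 = -1): (-2)^2 + (-3)^2 = 13
v^2 = 4 - 13 = -9


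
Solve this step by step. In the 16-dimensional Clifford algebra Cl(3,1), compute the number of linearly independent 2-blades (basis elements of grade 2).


Number of grade-k basis blades in Cl(p,q) with n = p + q is C(n, k).
n = 3 + 1 = 4
C(4, 2) = 4! / (2! * 2!)
= 24 / (2 * 2)
= 6


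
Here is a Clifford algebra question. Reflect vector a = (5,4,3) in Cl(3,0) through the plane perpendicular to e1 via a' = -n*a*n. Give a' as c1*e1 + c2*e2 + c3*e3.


Reflection formula: a' = -n*a*n, with n = e1 (unit vector, n^2 = 1).
For reflection through hyperplane perp to e1:
The component along e1 flips sign, others stay.
a = (5, 4, 3)
a' = (-5, 4, 3)
a' = -5*e1 + 4*e2 + 3*e3


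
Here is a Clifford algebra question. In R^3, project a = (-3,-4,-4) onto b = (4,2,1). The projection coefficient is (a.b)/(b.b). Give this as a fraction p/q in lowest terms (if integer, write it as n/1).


Projection coefficient = (a . b) / (b . b)
a . b = (-3)*4 + (-4)*2 + (-4)*1
= -12 + (-8) + (-4) = -24
b . b = 4^2 + 2^2 + 1^2
= 16 + 4 + 1 = 21
Coefficient = -24/21
In lowest terms: -8/7


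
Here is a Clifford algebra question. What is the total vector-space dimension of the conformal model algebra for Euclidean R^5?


The conformal model of R^5 uses Cl(6,1): the 5 Euclidean generators plus two extra orthogonal generators e+ (e+^2 = +1) and e- (e-^2 = -1), from which the null vectors e0, einf are built.
Number of generators m = 5 + 2 = 7.
dim Cl(p,q) = 2^m = 2^7 = 128


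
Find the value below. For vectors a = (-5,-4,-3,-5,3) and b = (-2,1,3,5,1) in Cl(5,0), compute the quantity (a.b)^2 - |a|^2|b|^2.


a . b = (-5)*(-2) + (-4)*1 + (-3)*3 + (-5)*5 + 3*1
= 10 + (-4) + (-9) + (-25) + 3 = -25
|a|^2 = (-5)^2 + (-4)^2 + (-3)^2 + (-5)^2 + 3^2 = 84
|b|^2 = (-2)^2 + 1^2 + 3^2 + 5^2 + 1^2 = 40
(a.b)^2 = (-25)^2 = 625
|a|^2 * |b|^2 = 84 * 40 = 3360
Result = 625 - 3360 = -2735


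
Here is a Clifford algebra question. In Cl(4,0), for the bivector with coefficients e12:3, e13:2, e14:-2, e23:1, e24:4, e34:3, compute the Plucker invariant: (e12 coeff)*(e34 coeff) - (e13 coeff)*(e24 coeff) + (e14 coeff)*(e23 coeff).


Plucker relation: af - be + cd
a*f = 3*3 = 9
b*e = 2*4 = 8
c*d = (-2)*1 = -2
af - be + cd = 9 - 8 + (-2)
= -1


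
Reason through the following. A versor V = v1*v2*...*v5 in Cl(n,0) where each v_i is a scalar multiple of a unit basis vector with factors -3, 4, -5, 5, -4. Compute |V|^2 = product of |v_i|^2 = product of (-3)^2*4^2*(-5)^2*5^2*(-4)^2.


Each vector v_i has |v_i|^2 = s_i^2
Squared scales: (-3)^2 = 9, 4^2 = 16, (-5)^2 = 25, 5^2 = 25, (-4)^2 = 16
|V|^2 = 9 * 16 * 25 * 25 * 16
= 1440000


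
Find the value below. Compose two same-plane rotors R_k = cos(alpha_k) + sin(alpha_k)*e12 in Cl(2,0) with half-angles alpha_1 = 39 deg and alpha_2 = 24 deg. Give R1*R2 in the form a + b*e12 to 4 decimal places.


Same-plane rotors commute and their half-angles add:
R1*R2 = cos(a1 + a2) + sin(a1 + a2)*e12.
a1 + a2 = 39 + 24 = 63 deg
cos(63 deg) = 0.4540
sin(63 deg) = 0.8910
R1*R2 = 0.4540 + 0.8910*e12


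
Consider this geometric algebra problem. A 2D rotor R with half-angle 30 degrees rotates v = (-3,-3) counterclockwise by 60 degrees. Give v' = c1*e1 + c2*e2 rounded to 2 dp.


Rotor R = cos(30deg) - sin(30deg)*e12
Rotation angle theta = 2 * 30 = 60 degrees
v' = R*v*~R rotates v by theta.
cos(60deg) = 0.5000, sin(60deg) = 0.8660
v'_1 = -3*cos(60deg) - (-3)*sin(60deg)
= -3*0.5000 - (-3)*0.8660
= 1.10
v'_2 = -3*sin(60deg) + (-3)*cos(60deg)
= -3*0.8660 + (-3)*0.5000
= -4.10
v' = 1.10*e1 - 4.10*e2


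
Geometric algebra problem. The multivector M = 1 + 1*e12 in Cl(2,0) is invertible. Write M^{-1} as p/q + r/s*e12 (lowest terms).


M = 1 + 1*e12, where e12^2 = -1.
Since M commutes with its reverse ~M = a - b*e12, M * ~M = a^2 - b^2*e12^2 = a^2 + b^2.
So M^{-1} = ~M / (a^2 + b^2) = (a - b*e12)/(a^2 + b^2).
a^2 + b^2 = 1 + 1 = 2
Scalar part = 1/2 = 1/2
Bivector coeff = -1/2 = -1/2
M^{-1} = 1/2 - 1/2*e12


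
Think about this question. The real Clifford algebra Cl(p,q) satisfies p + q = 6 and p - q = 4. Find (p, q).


We need p + q = 6 and p - q = 4.
Adding: 2p = 6 + 4 = 10, so p = 5.
Then q = 6 - 5 = 1.
(p, q) = (5, 1)


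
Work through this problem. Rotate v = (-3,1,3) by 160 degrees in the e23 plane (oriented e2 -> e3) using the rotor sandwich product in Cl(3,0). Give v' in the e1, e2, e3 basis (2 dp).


Rotor R = cos(80deg) - sin(80deg)*e23
Rotation angle theta = 2 * 80 = 160 degrees in the e23 plane (e2 -> e3).
The component perpendicular to the plane (e1) is invariant: v'_1 = v1 = -3.00
cos(160deg) = -0.9397, sin(160deg) = 0.3420
v'_2 = v2*cos(theta) - v3*sin(theta) = 1*(-0.9397) - 3*0.3420 = -1.97
v'_3 = v2*sin(theta) + v3*cos(theta) = 1*0.3420 + 3*(-0.9397) = -2.48
v' = -3.00*e1 - 1.97*e2 - 2.48*e3


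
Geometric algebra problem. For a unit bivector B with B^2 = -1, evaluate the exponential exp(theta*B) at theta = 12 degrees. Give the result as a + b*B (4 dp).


For a unit bivector B with B^2 = -1, the exponential series gives
e^(theta*B) = cos(theta) + sin(theta)*B (the GA analogue of Euler's formula).
theta = 12 degrees = 0.20944 rad
cos(12 deg) = 0.9781
sin(12 deg) = 0.2079
exp(theta*B) = 0.9781 + 0.2079*B


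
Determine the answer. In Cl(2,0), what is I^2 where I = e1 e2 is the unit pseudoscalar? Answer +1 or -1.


The pseudoscalar I = e1...e_n (product of all n generators) of Cl(p,q) satisfies I^2 = (-1)^(q + n(n-1)/2).
p = 2, q = 0, n = p + q = 2
n(n-1)/2 = 2 * 1 / 2 = 1
Exponent = q + n(n-1)/2 = 0 + 1 = 1
I^2 = (-1)^1 = -1


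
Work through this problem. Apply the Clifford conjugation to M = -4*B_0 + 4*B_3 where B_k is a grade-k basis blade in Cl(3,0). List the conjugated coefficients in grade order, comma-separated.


Clifford conjugate sign for grade k: (-1)^(k(k+1)/2)
Grade 0: (-1)^(0*1/2) = (-1)^0 = 1, coeff -4 -> -4
Grade 3: (-1)^(3*4/2) = (-1)^6 = 1, coeff 4 -> 4
Conjugated coefficients: -4, 4


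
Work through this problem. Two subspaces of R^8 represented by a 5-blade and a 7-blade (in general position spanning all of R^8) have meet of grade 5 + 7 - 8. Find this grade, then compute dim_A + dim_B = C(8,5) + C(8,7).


Meet grade = grade(A) + grade(B) - n
= 5 + 7 - 8 = 4
C(8,5) = 56
C(8,7) = 8
dim_A + dim_B = 56 + 8 = 64


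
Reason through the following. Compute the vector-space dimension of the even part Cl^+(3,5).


Even subalgebra dimension = 2^(n-1)
n = 3 + 5 = 8
2^(8 - 1) = 2^7 = 128
Verification: sum of C(8,k) for even k = 1 + 28 + 70 + 28 + 1 = 128
Result = 128


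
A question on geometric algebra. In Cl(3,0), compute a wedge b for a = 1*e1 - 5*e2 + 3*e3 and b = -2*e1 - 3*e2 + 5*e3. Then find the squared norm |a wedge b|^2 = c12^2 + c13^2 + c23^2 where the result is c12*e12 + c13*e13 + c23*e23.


a wedge b = (a1*b2 - a2*b1)*e12 + (a1*b3 - a3*b1)*e13 + (a2*b3 - a3*b2)*e23
e12 coeff: 1*(-3) - (-5)*(-2) = -3 - 10 = -13
e13 coeff: 1*5 - 3*(-2) = 5 - (-6) = 11
e23 coeff: (-5)*5 - 3*(-3) = -25 - (-9) = -16
|a wedge b|^2 = (-13)^2 + 11^2 + (-16)^2
= 169 + 121 + 256
= 546


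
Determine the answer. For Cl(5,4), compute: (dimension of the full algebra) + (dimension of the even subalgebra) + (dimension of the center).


n = 5 + 4 = 9
Total dim = 2^9 = 512
Even subalgebra dim = 2^8 = 256
n is odd, so center dim = 2
Sum = 512 + 256 + 2 = 770


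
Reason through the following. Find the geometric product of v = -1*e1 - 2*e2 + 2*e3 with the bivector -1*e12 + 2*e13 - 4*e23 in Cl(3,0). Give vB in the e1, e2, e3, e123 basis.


vB has grade-1 (vector) and grade-3 (trivector) parts: vB = (v _| B) + (v ^ B).
Vector part <vB>_1:
  e1: -v2*b12 - v3*b13 = -(-2)*(-1) - (2)*(2) = -6
  e2: v1*b12 - v3*b23 = (-1)*(-1) - (2)*(-4) = 9
  e3: v1*b13 + v2*b23 = (-1)*(2) + (-2)*(-4) = 6
Trivector part <vB>_3:
  e123: v1*b23 - v2*b13 + v3*b12 = (-1)*(-4) - (-2)*(2) + (2)*(-1) = 6
vB = -6*e1 + 9*e2 + 6*e3 + 6*e123


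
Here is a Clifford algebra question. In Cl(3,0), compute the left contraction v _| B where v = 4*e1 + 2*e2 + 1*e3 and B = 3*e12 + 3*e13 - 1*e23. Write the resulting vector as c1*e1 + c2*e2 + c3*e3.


Left contraction v _| B = <vB>_1 (grade-1 part of the geometric product vB).
Using e1_|e12 = e2, e2_|e12 = -e1, e1_|e13 = e3, e3_|e13 = -e1, e2_|e23 = e3, e3_|e23 = -e2:
e1 coeff: -v2*b12 - v3*b13 = -(2)*(3) - (1)*(3) = -9
e2 coeff: v1*b12 - v3*b23 = (4)*(3) - (1)*(-1) = 13
e3 coeff: v1*b13 + v2*b23 = (4)*(3) + (2)*(-1) = 10
v _| B = -9*e1 + 13*e2 + 10*e3


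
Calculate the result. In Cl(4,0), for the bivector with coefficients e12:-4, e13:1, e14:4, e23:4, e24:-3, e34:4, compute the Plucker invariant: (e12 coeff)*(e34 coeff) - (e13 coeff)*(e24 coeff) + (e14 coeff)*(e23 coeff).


Plucker relation: af - be + cd
a*f = (-4)*4 = -16
b*e = 1*(-3) = -3
c*d = 4*4 = 16
af - be + cd = -16 - (-3) + 16
= 3


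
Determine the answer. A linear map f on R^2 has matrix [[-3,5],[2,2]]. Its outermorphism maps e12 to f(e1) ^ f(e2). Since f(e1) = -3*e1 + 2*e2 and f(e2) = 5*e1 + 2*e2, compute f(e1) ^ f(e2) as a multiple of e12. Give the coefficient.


The outermorphism of a linear map f sends e1^e2 to f(e1)^f(e2).
f(e1) = -3*e1 + 2*e2
f(e2) = 5*e1 + 2*e2
f(e1) ^ f(e2) = (-3*e1 + 2*e2) ^ (5*e1 + 2*e2)
= (-3)*2*e12 + 2*5*e21
= (-6 - 10)*e12
= -16*e12
Coefficient = -16


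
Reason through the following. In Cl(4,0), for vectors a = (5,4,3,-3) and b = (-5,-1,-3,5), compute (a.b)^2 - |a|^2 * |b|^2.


a . b = 5*(-5) + 4*(-1) + 3*(-3) + (-3)*5
= -25 + (-4) + (-9) + (-15) = -53
|a|^2 = 5^2 + 4^2 + 3^2 + (-3)^2 = 59
|b|^2 = (-5)^2 + (-1)^2 + (-3)^2 + 5^2 = 60
(a.b)^2 = (-53)^2 = 2809
|a|^2 * |b|^2 = 59 * 60 = 3540
Result = 2809 - 3540 = -731


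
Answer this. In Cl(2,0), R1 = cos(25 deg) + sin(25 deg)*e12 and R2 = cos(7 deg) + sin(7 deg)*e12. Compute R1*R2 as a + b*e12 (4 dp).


Same-plane rotors commute and their half-angles add:
R1*R2 = cos(a1 + a2) + sin(a1 + a2)*e12.
a1 + a2 = 25 + 7 = 32 deg
cos(32 deg) = 0.8480
sin(32 deg) = 0.5299
R1*R2 = 0.8480 + 0.5299*e12


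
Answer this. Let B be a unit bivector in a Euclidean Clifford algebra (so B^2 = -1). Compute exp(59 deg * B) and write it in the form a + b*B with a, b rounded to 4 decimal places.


For a unit bivector B with B^2 = -1, the exponential series gives
e^(theta*B) = cos(theta) + sin(theta)*B (the GA analogue of Euler's formula).
theta = 59 degrees = 1.029744 rad
cos(59 deg) = 0.5150
sin(59 deg) = 0.8572
exp(theta*B) = 0.5150 + 0.8572*B


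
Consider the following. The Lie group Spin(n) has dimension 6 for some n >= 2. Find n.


dim Spin(n) = dim so(n) = n(n-1)/2.
Solve n(n-1)/2 = 6, i.e. n^2 - n - 12 = 0.
Discriminant = 1 + 8*6 = 49
n = (1 + sqrt(49))/2 = (1 + 7)/2 = 4


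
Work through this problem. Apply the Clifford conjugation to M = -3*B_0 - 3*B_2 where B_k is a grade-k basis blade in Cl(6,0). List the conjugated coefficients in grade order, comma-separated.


Clifford conjugate sign for grade k: (-1)^(k(k+1)/2)
Grade 0: (-1)^(0*1/2) = (-1)^0 = 1, coeff -3 -> -3
Grade 2: (-1)^(2*3/2) = (-1)^3 = -1, coeff -3 -> 3
Conjugated coefficients: -3, 3


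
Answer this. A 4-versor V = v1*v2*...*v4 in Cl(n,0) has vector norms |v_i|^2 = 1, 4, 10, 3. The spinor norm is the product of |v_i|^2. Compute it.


Spinor norm N(V) = |v1|^2 * |v2|^2 * ... * |v4|^2
= 1 * 4 * 10 * 3
Running product: 1, 4, 40, 120
N(V) = 120


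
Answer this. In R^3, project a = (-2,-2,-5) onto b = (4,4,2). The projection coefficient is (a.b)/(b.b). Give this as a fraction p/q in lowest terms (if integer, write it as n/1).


Projection coefficient = (a . b) / (b . b)
a . b = (-2)*4 + (-2)*4 + (-5)*2
= -8 + (-8) + (-10) = -26
b . b = 4^2 + 4^2 + 2^2
= 16 + 16 + 4 = 36
Coefficient = -26/36
In lowest terms: -13/18


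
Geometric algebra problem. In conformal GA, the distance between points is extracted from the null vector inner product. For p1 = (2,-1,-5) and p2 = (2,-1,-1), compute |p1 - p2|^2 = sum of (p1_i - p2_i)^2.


p1 - p2 = (0, 0, -4)
|p1 - p2|^2 = 0^2 + 0^2 + (-4)^2
= 0 + 0 + 16
= 16


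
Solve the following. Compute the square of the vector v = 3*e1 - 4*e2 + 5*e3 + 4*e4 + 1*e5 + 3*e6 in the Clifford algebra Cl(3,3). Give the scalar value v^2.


v^2 = sum of c_i^2 * e_i^2
Positive signature terms (e_i^2 = +1): 3^2 + (-4)^2 + 5^2 = 50
Negative signature terms (e_j^2 = -1): 4^2 + 1^2 + 3^2 = 26
v^2 = 50 - 26 = 24


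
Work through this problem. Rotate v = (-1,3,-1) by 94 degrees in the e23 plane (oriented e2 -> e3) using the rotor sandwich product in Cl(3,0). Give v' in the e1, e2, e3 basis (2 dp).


Rotor R = cos(47deg) - sin(47deg)*e23
Rotation angle theta = 2 * 47 = 94 degrees in the e23 plane (e2 -> e3).
The component perpendicular to the plane (e1) is invariant: v'_1 = v1 = -1.00
cos(94deg) = -0.0698, sin(94deg) = 0.9976
v'_2 = v2*cos(theta) - v3*sin(theta) = 3*(-0.0698) - (-1)*0.9976 = 0.79
v'_3 = v2*sin(theta) + v3*cos(theta) = 3*0.9976 + (-1)*(-0.0698) = 3.06
v' = -1.00*e1 + 0.79*e2 + 3.06*e3


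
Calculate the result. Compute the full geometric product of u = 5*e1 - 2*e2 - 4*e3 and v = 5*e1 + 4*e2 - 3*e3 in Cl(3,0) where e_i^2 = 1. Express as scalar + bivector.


In Cl(3,0): e_i^2 = 1, e_ie_j = -e_je_i for i != j.
Scalar part = u . v = 5*5 + (-2)*4 + (-4)*(-3)
= 25 + (-8) + 12 = 29
e12 coeff = 5*4 - (-2)*5 = 20 - (-10) = 30
e13 coeff = 5*(-3) - (-4)*5 = -15 - (-20) = 5
e23 coeff = (-2)*(-3) - (-4)*4 = 6 - (-16) = 22
uv = 29 + 30*e12 + 5*e13 + 22*e23


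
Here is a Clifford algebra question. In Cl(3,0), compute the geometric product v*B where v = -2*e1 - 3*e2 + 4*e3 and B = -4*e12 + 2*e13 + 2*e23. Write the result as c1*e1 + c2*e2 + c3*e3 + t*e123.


vB has grade-1 (vector) and grade-3 (trivector) parts: vB = (v _| B) + (v ^ B).
Vector part <vB>_1:
  e1: -v2*b12 - v3*b13 = -(-3)*(-4) - (4)*(2) = -20
  e2: v1*b12 - v3*b23 = (-2)*(-4) - (4)*(2) = 0
  e3: v1*b13 + v2*b23 = (-2)*(2) + (-3)*(2) = -10
Trivector part <vB>_3:
  e123: v1*b23 - v2*b13 + v3*b12 = (-2)*(2) - (-3)*(2) + (4)*(-4) = -14
vB = -20*e1 + 0*e2 - 10*e3 - 14*e123


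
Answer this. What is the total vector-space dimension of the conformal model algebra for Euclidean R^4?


The conformal model of R^4 uses Cl(5,1): the 4 Euclidean generators plus two extra orthogonal generators e+ (e+^2 = +1) and e- (e-^2 = -1), from which the null vectors e0, einf are built.
Number of generators m = 4 + 2 = 6.
dim Cl(p,q) = 2^m = 2^6 = 64


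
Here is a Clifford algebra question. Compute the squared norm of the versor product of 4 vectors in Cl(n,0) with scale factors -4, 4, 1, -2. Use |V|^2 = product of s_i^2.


Each vector v_i has |v_i|^2 = s_i^2
Squared scales: (-4)^2 = 16, 4^2 = 16, 1^2 = 1, (-2)^2 = 4
|V|^2 = 16 * 16 * 1 * 4
= 1024


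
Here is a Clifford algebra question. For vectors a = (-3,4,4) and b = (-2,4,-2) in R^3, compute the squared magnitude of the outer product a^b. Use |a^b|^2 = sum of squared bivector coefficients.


a wedge b = (a1*b2 - a2*b1)*e12 + (a1*b3 - a3*b1)*e13 + (a2*b3 - a3*b2)*e23
e12 coeff: (-3)*4 - 4*(-2) = -12 - (-8) = -4
e13 coeff: (-3)*(-2) - 4*(-2) = 6 - (-8) = 14
e23 coeff: 4*(-2) - 4*4 = -8 - 16 = -24
|a wedge b|^2 = (-4)^2 + 14^2 + (-24)^2
= 16 + 196 + 576
= 788


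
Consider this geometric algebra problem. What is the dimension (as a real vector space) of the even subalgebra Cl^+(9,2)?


Even subalgebra dimension = 2^(n-1)
n = 9 + 2 = 11
2^(11 - 1) = 2^10 = 1024
Verification: sum of C(11,k) for even k = 1 + 55 + 330 + 462 + 165 + 11 = 1024
Result = 1024


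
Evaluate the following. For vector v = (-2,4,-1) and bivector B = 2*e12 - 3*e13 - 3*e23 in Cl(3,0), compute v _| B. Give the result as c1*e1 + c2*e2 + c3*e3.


Left contraction v _| B = <vB>_1 (grade-1 part of the geometric product vB).
Using e1_|e12 = e2, e2_|e12 = -e1, e1_|e13 = e3, e3_|e13 = -e1, e2_|e23 = e3, e3_|e23 = -e2:
e1 coeff: -v2*b12 - v3*b13 = -(4)*(2) - (-1)*(-3) = -11
e2 coeff: v1*b12 - v3*b23 = (-2)*(2) - (-1)*(-3) = -7
e3 coeff: v1*b13 + v2*b23 = (-2)*(-3) + (4)*(-3) = -6
v _| B = -11*e1 - 7*e2 - 6*e3


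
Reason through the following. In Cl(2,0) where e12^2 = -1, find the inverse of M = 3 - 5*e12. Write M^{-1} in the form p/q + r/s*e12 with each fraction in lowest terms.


M = 3 - 5*e12, where e12^2 = -1.
Since M commutes with its reverse ~M = a - b*e12, M * ~M = a^2 - b^2*e12^2 = a^2 + b^2.
So M^{-1} = ~M / (a^2 + b^2) = (a - b*e12)/(a^2 + b^2).
a^2 + b^2 = 9 + 25 = 34
Scalar part = 3/34 = 3/34
Bivector coeff = 5/34 = 5/34
M^{-1} = 3/34 + 5/34*e12


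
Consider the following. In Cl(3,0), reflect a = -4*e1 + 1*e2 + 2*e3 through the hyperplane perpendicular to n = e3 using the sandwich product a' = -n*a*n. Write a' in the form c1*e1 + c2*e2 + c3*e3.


Reflection formula: a' = -n*a*n, with n = e3 (unit vector, n^2 = 1).
For reflection through hyperplane perp to e3:
The component along e3 flips sign, others stay.
a = (-4, 1, 2)
a' = (-4, 1, -2)
a' = -4*e1 + 1*e2 - 2*e3


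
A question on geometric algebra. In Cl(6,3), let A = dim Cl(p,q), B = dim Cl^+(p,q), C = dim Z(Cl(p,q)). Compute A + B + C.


n = 6 + 3 = 9
Total dim = 2^9 = 512
Even subalgebra dim = 2^8 = 256
n is odd, so center dim = 2
Sum = 512 + 256 + 2 = 770


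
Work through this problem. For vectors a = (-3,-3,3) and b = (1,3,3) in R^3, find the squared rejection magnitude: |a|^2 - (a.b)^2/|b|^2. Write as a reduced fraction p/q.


|a|^2 = (-3)^2 + (-3)^2 + 3^2 = 27
|b|^2 = 1^2 + 3^2 + 3^2 = 19
a . b = (-3)*1 + (-3)*3 + 3*3 = -3
(a.b)^2 = (-3)^2 = 9
|rej|^2 = 27 - 9/19
= (513 - 9)/19
= 504/19
In lowest terms: 504/19


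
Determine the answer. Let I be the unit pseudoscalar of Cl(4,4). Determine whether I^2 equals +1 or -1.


The pseudoscalar I = e1...e_n (product of all n generators) of Cl(p,q) satisfies I^2 = (-1)^(q + n(n-1)/2).
p = 4, q = 4, n = p + q = 8
n(n-1)/2 = 8 * 7 / 2 = 28
Exponent = q + n(n-1)/2 = 4 + 28 = 32
I^2 = (-1)^32 = +1


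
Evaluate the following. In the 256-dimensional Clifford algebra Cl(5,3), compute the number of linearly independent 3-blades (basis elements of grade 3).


Number of grade-k basis blades in Cl(p,q) with n = p + q is C(n, k).
n = 5 + 3 = 8
C(8, 3) = 8! / (3! * 5!)
= 40320 / (6 * 120)
= 56


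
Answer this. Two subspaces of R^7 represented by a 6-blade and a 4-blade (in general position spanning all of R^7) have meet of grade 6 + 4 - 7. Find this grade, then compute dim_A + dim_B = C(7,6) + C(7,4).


Meet grade = grade(A) + grade(B) - n
= 6 + 4 - 7 = 3
C(7,6) = 7
C(7,4) = 35
dim_A + dim_B = 7 + 35 = 42


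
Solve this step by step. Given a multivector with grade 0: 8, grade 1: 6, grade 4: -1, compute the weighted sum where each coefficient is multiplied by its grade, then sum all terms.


Grade-weighted sum = sum of grade_k * coefficient_k
0*8 = 0
1*6 = 6
4*(-1) = -4
Total = 0 + 6 + (-4) = 2


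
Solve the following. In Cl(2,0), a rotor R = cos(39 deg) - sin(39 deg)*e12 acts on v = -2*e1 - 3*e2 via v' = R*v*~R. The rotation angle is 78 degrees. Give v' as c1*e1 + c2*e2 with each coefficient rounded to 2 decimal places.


Rotor R = cos(39deg) - sin(39deg)*e12
Rotation angle theta = 2 * 39 = 78 degrees
v' = R*v*~R rotates v by theta.
cos(78deg) = 0.2079, sin(78deg) = 0.9781
v'_1 = -2*cos(78deg) - (-3)*sin(78deg)
= -2*0.2079 - (-3)*0.9781
= 2.52
v'_2 = -2*sin(78deg) + (-3)*cos(78deg)
= -2*0.9781 + (-3)*0.2079
= -2.58
v' = 2.52*e1 - 2.58*e2


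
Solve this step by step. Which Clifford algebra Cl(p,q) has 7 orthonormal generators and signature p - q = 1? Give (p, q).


We need p + q = 7 and p - q = 1.
Adding: 2p = 7 + 1 = 8, so p = 4.
Then q = 7 - 4 = 3.
(p, q) = (4, 3)


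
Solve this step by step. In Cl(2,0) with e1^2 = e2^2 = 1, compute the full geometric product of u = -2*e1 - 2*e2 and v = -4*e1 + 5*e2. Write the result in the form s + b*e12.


Expand: (-2*e1 - 2*e2)(-4*e1 + 5*e2)
= (-2)*(-4)*e1e1 + (-2)*5*e1e2 + (-2)*(-4)*e2e1 + (-2)*5*e2e2
Using e1^2 = e2^2 = 1, e2e1 = -e1e2:
Scalar part s = (-2)*(-4) + (-2)*5 = 8 + (-10) = -2
Bivector part b = (-2)*5 - (-2)*(-4) = -10 - 8 = -18
uv = -2 - 18*e12


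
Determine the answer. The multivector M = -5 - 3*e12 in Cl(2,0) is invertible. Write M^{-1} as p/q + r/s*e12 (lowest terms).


M = -5 - 3*e12, where e12^2 = -1.
Since M commutes with its reverse ~M = a - b*e12, M * ~M = a^2 - b^2*e12^2 = a^2 + b^2.
So M^{-1} = ~M / (a^2 + b^2) = (a - b*e12)/(a^2 + b^2).
a^2 + b^2 = 25 + 9 = 34
Scalar part = -5/34 = -5/34
Bivector coeff = 3/34 = 3/34
M^{-1} = -5/34 + 3/34*e12


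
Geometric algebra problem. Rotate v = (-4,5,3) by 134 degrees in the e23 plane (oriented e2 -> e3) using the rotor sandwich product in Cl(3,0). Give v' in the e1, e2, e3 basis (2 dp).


Rotor R = cos(67deg) - sin(67deg)*e23
Rotation angle theta = 2 * 67 = 134 degrees in the e23 plane (e2 -> e3).
The component perpendicular to the plane (e1) is invariant: v'_1 = v1 = -4.00
cos(134deg) = -0.6947, sin(134deg) = 0.7193
v'_2 = v2*cos(theta) - v3*sin(theta) = 5*(-0.6947) - 3*0.7193 = -5.63
v'_3 = v2*sin(theta) + v3*cos(theta) = 5*0.7193 + 3*(-0.6947) = 1.51
v' = -4.00*e1 - 5.63*e2 + 1.51*e3


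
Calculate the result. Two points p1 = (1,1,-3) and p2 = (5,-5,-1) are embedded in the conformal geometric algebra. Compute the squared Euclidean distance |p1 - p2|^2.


p1 - p2 = (-4, 6, -2)
|p1 - p2|^2 = (-4)^2 + 6^2 + (-2)^2
= 16 + 36 + 4
= 56


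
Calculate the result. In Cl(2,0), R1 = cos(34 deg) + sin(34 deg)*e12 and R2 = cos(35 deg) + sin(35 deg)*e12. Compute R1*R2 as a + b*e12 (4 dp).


Same-plane rotors commute and their half-angles add:
R1*R2 = cos(a1 + a2) + sin(a1 + a2)*e12.
a1 + a2 = 34 + 35 = 69 deg
cos(69 deg) = 0.3584
sin(69 deg) = 0.9336
R1*R2 = 0.3584 + 0.9336*e12


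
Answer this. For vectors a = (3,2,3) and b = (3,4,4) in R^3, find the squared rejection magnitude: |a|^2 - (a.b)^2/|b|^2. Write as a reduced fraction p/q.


|a|^2 = 3^2 + 2^2 + 3^2 = 22
|b|^2 = 3^2 + 4^2 + 4^2 = 41
a . b = 3*3 + 2*4 + 3*4 = 29
(a.b)^2 = 29^2 = 841
|rej|^2 = 22 - 841/41
= (902 - 841)/41
= 61/41
In lowest terms: 61/41


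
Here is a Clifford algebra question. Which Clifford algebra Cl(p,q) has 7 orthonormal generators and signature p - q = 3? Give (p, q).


We need p + q = 7 and p - q = 3.
Adding: 2p = 7 + 3 = 10, so p = 5.
Then q = 7 - 5 = 2.
(p, q) = (5, 2)


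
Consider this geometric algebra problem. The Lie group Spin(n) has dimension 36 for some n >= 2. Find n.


dim Spin(n) = dim so(n) = n(n-1)/2.
Solve n(n-1)/2 = 36, i.e. n^2 - n - 72 = 0.
Discriminant = 1 + 8*36 = 289
n = (1 + sqrt(289))/2 = (1 + 17)/2 = 9


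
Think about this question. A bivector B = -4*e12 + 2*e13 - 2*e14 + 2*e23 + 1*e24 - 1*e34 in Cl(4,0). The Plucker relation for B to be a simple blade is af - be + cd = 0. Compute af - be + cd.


Plucker relation: af - be + cd
a*f = (-4)*(-1) = 4
b*e = 2*1 = 2
c*d = (-2)*2 = -4
af - be + cd = 4 - 2 + (-4)
= -2


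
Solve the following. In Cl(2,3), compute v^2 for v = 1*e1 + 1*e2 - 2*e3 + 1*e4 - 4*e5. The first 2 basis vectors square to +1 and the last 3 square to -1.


v^2 = sum of c_i^2 * e_i^2
Positive signature terms (e_i^2 = +1): 1^2 + 1^2 = 2
Negative signature terms (e_j^2 = -1): (-2)^2 + 1^2 + (-4)^2 = 21
v^2 = 2 - 21 = -19


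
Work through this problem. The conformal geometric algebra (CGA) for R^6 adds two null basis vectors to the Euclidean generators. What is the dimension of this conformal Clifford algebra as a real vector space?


The conformal model of R^6 uses Cl(7,1): the 6 Euclidean generators plus two extra orthogonal generators e+ (e+^2 = +1) and e- (e-^2 = -1), from which the null vectors e0, einf are built.
Number of generators m = 6 + 2 = 8.
dim Cl(p,q) = 2^m = 2^8 = 256


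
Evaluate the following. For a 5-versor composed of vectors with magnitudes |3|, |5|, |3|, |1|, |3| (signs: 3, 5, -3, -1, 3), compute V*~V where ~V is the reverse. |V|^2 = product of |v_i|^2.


Each vector v_i has |v_i|^2 = s_i^2
Squared scales: 3^2 = 9, 5^2 = 25, (-3)^2 = 9, (-1)^2 = 1, 3^2 = 9
|V|^2 = 9 * 25 * 9 * 1 * 9
= 18225


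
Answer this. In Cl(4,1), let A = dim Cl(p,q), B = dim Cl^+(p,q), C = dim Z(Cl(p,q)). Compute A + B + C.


n = 4 + 1 = 5
Total dim = 2^5 = 32
Even subalgebra dim = 2^4 = 16
n is odd, so center dim = 2
Sum = 32 + 16 + 2 = 50


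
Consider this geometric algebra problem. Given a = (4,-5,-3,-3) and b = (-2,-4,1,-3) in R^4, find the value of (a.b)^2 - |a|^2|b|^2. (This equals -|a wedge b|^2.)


a . b = 4*(-2) + (-5)*(-4) + (-3)*1 + (-3)*(-3)
= -8 + 20 + (-3) + 9 = 18
|a|^2 = 4^2 + (-5)^2 + (-3)^2 + (-3)^2 = 59
|b|^2 = (-2)^2 + (-4)^2 + 1^2 + (-3)^2 = 30
(a.b)^2 = 18^2 = 324
|a|^2 * |b|^2 = 59 * 30 = 1770
Result = 324 - 1770 = -1446


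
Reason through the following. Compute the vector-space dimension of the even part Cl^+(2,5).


Even subalgebra dimension = 2^(n-1)
n = 2 + 5 = 7
2^(7 - 1) = 2^6 = 64
Verification: sum of C(7,k) for even k = 1 + 21 + 35 + 7 = 64
Result = 64


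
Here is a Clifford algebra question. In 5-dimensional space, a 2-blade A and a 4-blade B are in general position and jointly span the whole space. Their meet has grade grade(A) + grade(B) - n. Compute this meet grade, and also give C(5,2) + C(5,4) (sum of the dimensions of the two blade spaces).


Meet grade = grade(A) + grade(B) - n
= 2 + 4 - 5 = 1
C(5,2) = 10
C(5,4) = 5
dim_A + dim_B = 10 + 5 = 15


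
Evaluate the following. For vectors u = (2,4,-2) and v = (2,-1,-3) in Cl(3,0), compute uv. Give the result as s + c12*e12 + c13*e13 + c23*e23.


In Cl(3,0): e_i^2 = 1, e_ie_j = -e_je_i for i != j.
Scalar part = u . v = 2*2 + 4*(-1) + (-2)*(-3)
= 4 + (-4) + 6 = 6
e12 coeff = 2*(-1) - 4*2 = -2 - 8 = -10
e13 coeff = 2*(-3) - (-2)*2 = -6 - (-4) = -2
e23 coeff = 4*(-3) - (-2)*(-1) = -12 - 2 = -14
uv = 6 - 10*e12 - 2*e13 - 14*e23


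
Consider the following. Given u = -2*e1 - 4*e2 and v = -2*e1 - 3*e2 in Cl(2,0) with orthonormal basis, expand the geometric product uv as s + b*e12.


Expand: (-2*e1 - 4*e2)(-2*e1 - 3*e2)
= (-2)*(-2)*e1e1 + (-2)*(-3)*e1e2 + (-4)*(-2)*e2e1 + (-4)*(-3)*e2e2
Using e1^2 = e2^2 = 1, e2e1 = -e1e2:
Scalar part s = (-2)*(-2) + (-4)*(-3) = 4 + 12 = 16
Bivector part b = (-2)*(-3) - (-4)*(-2) = 6 - 8 = -2
uv = 16 - 2*e12


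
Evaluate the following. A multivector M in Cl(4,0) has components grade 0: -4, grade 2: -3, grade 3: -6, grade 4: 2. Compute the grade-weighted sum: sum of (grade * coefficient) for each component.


Grade-weighted sum = sum of grade_k * coefficient_k
0*(-4) = 0
2*(-3) = -6
3*(-6) = -18
4*2 = 8
Total = 0 + (-6) + (-18) + 8 = -16


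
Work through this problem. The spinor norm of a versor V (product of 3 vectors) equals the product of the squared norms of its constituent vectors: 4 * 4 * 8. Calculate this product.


Spinor norm N(V) = |v1|^2 * |v2|^2 * ... * |v3|^2
= 4 * 4 * 8
Running product: 4, 16, 128
N(V) = 128


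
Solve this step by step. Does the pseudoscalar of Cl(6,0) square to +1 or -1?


The pseudoscalar I = e1...e_n (product of all n generators) of Cl(p,q) satisfies I^2 = (-1)^(q + n(n-1)/2).
p = 6, q = 0, n = p + q = 6
n(n-1)/2 = 6 * 5 / 2 = 15
Exponent = q + n(n-1)/2 = 0 + 15 = 15
I^2 = (-1)^15 = -1


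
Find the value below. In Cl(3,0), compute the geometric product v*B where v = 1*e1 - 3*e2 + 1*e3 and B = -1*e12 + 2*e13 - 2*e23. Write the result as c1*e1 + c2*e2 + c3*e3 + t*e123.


vB has grade-1 (vector) and grade-3 (trivector) parts: vB = (v _| B) + (v ^ B).
Vector part <vB>_1:
  e1: -v2*b12 - v3*b13 = -(-3)*(-1) - (1)*(2) = -5
  e2: v1*b12 - v3*b23 = (1)*(-1) - (1)*(-2) = 1
  e3: v1*b13 + v2*b23 = (1)*(2) + (-3)*(-2) = 8
Trivector part <vB>_3:
  e123: v1*b23 - v2*b13 + v3*b12 = (1)*(-2) - (-3)*(2) + (1)*(-1) = 3
vB = -5*e1 + 1*e2 + 8*e3 + 3*e123
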